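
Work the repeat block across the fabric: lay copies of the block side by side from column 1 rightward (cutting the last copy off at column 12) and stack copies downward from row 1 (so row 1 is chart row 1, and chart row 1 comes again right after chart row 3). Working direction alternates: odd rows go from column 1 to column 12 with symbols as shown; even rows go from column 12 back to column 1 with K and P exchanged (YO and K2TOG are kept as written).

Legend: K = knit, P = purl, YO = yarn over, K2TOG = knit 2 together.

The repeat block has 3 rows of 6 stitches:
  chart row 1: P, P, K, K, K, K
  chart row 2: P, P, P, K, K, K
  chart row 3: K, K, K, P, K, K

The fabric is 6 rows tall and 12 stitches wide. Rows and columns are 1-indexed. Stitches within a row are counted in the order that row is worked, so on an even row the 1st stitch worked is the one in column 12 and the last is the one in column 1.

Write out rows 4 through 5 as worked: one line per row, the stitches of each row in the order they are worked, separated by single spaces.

Row 4: chart row 1, WS - tiled (columns 1-12): P P K K K K P P K K K K; work from column 12 back to 1 with K<->P swapped.
Row 5: chart row 2, RS - tile across columns 1-12 and work as-is.

Rows as worked:
P P P P K K P P P P K K
P P P K K K P P P K K K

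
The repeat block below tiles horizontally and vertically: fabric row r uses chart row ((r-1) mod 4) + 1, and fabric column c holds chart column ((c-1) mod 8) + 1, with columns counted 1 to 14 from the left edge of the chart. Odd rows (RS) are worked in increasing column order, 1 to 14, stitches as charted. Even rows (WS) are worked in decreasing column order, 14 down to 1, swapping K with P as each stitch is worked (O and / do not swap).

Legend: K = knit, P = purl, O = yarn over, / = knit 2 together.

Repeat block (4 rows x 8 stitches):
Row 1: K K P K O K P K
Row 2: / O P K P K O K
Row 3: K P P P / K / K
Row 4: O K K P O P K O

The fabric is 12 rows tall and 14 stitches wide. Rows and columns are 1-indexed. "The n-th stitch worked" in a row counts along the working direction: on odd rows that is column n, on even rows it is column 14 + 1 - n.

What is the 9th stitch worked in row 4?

== STITCH ==
K

Derivation:
For row 4: chart row = ((4-1) mod 4) + 1 = 4; this is a WS (even) row.
Chart row 4 tiled across columns 1-14: O K K P O P K O O K K P O P
WS: work from column 14 back to column 1 (reverse the tiled row), swapping K<->P (O and / unchanged).
Row 4 as worked: K O K P P O O P K O K P P O
The 9th stitch worked is K.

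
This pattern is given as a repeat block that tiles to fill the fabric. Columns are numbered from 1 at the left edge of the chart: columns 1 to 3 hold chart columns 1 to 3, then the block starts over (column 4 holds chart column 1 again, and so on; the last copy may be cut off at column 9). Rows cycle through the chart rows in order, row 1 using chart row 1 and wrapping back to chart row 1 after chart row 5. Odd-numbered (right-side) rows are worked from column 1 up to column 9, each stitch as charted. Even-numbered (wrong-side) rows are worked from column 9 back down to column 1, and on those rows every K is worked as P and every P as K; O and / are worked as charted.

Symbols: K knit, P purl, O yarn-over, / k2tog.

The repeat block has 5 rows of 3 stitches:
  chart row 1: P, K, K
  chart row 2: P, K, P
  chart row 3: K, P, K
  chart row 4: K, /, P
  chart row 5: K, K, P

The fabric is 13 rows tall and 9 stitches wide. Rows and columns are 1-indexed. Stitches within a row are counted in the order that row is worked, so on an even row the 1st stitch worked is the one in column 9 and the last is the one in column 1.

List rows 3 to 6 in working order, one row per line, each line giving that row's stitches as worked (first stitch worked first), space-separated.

Row 3: chart row 3, RS - tile across columns 1-9 and work as-is.
Row 4: chart row 4, WS - tiled (columns 1-9): K / P K / P K / P; work from column 9 back to 1 with K<->P swapped.
Row 5: chart row 5, RS - tile across columns 1-9 and work as-is.
Row 6: chart row 1, WS - tiled (columns 1-9): P K K P K K P K K; work from column 9 back to 1 with K<->P swapped.

Result:
K P K K P K K P K
K / P K / P K / P
K K P K K P K K P
P P K P P K P P K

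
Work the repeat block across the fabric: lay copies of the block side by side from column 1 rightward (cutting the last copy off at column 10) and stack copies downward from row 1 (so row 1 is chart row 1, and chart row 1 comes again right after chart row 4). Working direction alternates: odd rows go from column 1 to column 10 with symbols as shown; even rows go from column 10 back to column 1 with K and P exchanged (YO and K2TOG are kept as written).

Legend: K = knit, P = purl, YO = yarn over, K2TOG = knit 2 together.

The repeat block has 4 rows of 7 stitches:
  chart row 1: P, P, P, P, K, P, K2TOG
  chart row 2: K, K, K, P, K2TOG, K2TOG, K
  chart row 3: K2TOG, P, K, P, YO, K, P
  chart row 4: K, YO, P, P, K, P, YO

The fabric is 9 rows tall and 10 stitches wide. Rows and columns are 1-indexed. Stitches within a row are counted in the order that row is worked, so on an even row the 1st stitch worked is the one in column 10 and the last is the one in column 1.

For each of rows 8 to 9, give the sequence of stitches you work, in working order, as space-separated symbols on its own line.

Row 8: chart row 4, WS - tiled (columns 1-10): K YO P P K P YO K YO P; work from column 10 back to 1 with K<->P swapped.
Row 9: chart row 1, RS - tile across columns 1-10 and work as-is.

Result:
K YO P YO K P K K YO P
P P P P K P K2TOG P P P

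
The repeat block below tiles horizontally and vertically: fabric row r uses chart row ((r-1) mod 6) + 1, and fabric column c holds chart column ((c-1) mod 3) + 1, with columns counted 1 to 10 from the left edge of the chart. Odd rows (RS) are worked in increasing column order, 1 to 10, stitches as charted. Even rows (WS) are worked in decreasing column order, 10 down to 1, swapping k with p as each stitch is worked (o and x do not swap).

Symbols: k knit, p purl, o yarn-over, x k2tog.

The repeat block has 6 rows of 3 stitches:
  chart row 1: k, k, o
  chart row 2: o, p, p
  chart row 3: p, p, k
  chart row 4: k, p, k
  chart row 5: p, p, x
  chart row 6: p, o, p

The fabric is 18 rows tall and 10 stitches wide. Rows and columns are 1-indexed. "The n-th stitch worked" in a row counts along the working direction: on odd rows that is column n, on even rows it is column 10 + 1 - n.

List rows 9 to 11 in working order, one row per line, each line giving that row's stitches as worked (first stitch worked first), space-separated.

Row 9: chart row 3, RS - tile across columns 1-10 and work as-is.
Row 10: chart row 4, WS - tiled (columns 1-10): k p k k p k k p k k; work from column 10 back to 1 with k<->p swapped.
Row 11: chart row 5, RS - tile across columns 1-10 and work as-is.

== ROWS AS WORKED ==
p p k p p k p p k p
p p k p p k p p k p
p p x p p x p p x p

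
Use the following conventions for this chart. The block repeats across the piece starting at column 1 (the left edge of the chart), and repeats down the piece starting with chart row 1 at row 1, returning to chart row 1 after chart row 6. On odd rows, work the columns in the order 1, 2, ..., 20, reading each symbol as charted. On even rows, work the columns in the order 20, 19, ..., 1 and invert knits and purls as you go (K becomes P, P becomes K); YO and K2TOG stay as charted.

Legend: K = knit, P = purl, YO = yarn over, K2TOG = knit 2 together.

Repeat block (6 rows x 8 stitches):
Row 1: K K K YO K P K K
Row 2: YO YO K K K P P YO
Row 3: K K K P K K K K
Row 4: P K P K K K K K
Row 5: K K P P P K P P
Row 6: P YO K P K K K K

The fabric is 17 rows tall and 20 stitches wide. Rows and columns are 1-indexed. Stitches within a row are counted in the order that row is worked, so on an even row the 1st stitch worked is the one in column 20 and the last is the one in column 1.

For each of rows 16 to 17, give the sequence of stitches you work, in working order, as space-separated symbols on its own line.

Result:
P K P K P P P P P K P K P P P P P K P K
K K P P P K P P K K P P P K P P K K P P

Derivation:
Row 16: chart row 4, WS - tiled (columns 1-20): P K P K K K K K P K P K K K K K P K P K; work from column 20 back to 1 with K<->P swapped.
Row 17: chart row 5, RS - tile across columns 1-20 and work as-is.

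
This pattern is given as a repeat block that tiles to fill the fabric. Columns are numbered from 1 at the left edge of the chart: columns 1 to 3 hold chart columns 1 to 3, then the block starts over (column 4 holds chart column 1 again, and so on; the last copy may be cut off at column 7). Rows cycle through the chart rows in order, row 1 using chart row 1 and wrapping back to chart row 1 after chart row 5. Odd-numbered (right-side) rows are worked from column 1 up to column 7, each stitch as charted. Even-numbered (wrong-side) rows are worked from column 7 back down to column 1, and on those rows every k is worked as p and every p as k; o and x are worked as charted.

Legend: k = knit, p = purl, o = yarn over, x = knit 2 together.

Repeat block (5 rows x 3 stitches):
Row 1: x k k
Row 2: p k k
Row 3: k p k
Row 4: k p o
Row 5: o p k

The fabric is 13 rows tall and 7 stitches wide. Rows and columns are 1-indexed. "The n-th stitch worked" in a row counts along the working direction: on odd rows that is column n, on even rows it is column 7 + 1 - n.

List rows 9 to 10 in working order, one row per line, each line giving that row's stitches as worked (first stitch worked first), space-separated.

Result:
k p o k p o k
o p k o p k o

Derivation:
Row 9: chart row 4, RS - tile across columns 1-7 and work as-is.
Row 10: chart row 5, WS - tiled (columns 1-7): o p k o p k o; work from column 7 back to 1 with k<->p swapped.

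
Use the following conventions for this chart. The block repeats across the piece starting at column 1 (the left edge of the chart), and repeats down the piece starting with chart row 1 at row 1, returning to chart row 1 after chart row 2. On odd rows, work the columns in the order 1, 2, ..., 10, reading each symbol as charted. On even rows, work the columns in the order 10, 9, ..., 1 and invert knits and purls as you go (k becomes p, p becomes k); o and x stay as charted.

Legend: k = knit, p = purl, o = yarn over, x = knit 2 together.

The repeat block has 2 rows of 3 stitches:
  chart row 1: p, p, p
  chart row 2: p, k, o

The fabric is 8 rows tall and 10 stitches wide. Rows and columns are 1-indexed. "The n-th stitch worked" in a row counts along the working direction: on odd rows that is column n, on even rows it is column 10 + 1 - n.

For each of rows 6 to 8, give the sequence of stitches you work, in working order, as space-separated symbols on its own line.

Row 6: chart row 2, WS - tiled (columns 1-10): p k o p k o p k o p; work from column 10 back to 1 with k<->p swapped.
Row 7: chart row 1, RS - tile across columns 1-10 and work as-is.
Row 8: chart row 2, WS - tiled (columns 1-10): p k o p k o p k o p; work from column 10 back to 1 with k<->p swapped.

== ROWS AS WORKED ==
k o p k o p k o p k
p p p p p p p p p p
k o p k o p k o p k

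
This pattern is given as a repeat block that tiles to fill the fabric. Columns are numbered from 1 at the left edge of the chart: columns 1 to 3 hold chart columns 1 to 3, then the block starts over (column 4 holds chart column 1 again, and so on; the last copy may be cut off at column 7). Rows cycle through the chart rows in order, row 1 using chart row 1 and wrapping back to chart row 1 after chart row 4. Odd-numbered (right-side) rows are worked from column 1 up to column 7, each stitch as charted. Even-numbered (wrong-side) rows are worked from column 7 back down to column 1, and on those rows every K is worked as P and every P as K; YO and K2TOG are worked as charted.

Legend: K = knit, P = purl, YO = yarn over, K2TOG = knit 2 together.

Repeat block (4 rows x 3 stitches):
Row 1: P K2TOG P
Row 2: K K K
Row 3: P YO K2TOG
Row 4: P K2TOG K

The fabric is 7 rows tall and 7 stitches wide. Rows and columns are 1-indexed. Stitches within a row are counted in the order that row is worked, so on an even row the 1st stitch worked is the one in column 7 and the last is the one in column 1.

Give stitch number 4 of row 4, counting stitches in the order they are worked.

Result:
K

Derivation:
For row 4: chart row = ((4-1) mod 4) + 1 = 4; this is a WS (even) row.
Chart row 4 tiled across columns 1-7: P K2TOG K P K2TOG K P
WS row: flip the tiled sequence (start at column 7) and apply K<->P; YO and K2TOG stay.
Row 4 as worked: K P K2TOG K P K2TOG K
Stitch 4 in working order -> K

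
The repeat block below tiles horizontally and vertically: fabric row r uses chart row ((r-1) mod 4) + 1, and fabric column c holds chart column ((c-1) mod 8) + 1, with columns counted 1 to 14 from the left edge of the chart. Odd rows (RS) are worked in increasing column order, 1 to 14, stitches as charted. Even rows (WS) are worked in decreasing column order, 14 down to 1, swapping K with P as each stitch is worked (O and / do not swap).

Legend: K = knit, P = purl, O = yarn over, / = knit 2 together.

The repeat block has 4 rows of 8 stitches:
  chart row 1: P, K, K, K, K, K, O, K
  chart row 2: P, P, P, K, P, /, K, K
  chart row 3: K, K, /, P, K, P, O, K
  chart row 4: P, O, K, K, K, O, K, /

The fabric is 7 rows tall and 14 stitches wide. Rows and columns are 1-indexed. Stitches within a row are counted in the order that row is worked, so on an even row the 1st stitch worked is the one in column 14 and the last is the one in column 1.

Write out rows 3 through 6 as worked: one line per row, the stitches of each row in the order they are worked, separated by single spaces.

Row 3: chart row 3, RS - tile across columns 1-14 and work as-is.
Row 4: chart row 4, WS - tiled (columns 1-14): P O K K K O K / P O K K K O; work from column 14 back to 1 with K<->P swapped.
Row 5: chart row 1, RS - tile across columns 1-14 and work as-is.
Row 6: chart row 2, WS - tiled (columns 1-14): P P P K P / K K P P P K P /; work from column 14 back to 1 with K<->P swapped.

Rows as worked:
K K / P K P O K K K / P K P
O P P P O K / P O P P P O K
P K K K K K O K P K K K K K
/ K P K K K P P / K P K K K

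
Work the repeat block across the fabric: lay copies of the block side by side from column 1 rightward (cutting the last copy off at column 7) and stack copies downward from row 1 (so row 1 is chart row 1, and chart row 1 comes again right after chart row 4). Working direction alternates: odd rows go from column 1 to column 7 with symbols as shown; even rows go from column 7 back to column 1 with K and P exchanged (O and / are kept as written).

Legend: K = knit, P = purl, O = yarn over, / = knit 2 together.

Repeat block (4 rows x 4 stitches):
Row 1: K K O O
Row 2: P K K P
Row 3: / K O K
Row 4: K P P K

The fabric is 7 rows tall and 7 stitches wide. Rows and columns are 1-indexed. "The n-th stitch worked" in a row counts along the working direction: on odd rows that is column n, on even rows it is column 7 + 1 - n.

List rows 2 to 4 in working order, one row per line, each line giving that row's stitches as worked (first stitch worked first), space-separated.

Row 2: chart row 2, WS - tiled (columns 1-7): P K K P P K K; work from column 7 back to 1 with K<->P swapped.
Row 3: chart row 3, RS - tile across columns 1-7 and work as-is.
Row 4: chart row 4, WS - tiled (columns 1-7): K P P K K P P; work from column 7 back to 1 with K<->P swapped.

Rows as worked:
P P K K P P K
/ K O K / K O
K K P P K K P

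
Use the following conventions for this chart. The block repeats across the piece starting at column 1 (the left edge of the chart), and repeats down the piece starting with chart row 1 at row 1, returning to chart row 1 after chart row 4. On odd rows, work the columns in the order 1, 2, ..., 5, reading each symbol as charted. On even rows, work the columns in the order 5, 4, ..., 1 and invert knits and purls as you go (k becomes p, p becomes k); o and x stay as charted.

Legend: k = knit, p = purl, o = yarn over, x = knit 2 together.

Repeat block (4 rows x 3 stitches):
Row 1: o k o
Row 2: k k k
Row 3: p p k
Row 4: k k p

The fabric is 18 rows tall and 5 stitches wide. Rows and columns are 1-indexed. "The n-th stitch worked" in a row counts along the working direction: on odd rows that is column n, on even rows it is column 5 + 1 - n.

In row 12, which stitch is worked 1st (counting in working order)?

== STITCH ==
p

Derivation:
Row 12: (12-1) mod 4 = 3, so use chart row 4. Even row -> WS.
Chart row 4 tiled across columns 1-5: k k p k k
WS: work from column 5 back to column 1 (reverse the tiled row), swapping k<->p (o and x unchanged).
Row 12 as worked: p p k p p
Stitch 1 in working order -> p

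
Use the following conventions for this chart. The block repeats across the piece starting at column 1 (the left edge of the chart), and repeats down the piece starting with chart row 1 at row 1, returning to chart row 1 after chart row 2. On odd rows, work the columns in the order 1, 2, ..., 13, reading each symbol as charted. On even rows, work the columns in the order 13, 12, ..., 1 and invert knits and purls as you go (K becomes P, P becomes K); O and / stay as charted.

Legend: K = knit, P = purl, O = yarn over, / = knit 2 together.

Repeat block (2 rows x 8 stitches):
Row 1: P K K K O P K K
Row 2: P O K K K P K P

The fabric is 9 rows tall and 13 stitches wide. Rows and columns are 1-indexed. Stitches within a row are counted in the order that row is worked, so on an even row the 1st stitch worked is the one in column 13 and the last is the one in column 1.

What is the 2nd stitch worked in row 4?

Row 4 uses chart row ((4-1) mod 2)+1 = 2. Row 4 is even, so WS.
Chart row 2 tiled across columns 1-13: P O K K K P K P P O K K K
Wrong side: read the tiled row from column 13 down to 1 and exchange K with P (leave O, /).
Row 4 as worked: P P P O K K P K P P P O K
Counting 2 along the worked row gives P.

Stitch:
P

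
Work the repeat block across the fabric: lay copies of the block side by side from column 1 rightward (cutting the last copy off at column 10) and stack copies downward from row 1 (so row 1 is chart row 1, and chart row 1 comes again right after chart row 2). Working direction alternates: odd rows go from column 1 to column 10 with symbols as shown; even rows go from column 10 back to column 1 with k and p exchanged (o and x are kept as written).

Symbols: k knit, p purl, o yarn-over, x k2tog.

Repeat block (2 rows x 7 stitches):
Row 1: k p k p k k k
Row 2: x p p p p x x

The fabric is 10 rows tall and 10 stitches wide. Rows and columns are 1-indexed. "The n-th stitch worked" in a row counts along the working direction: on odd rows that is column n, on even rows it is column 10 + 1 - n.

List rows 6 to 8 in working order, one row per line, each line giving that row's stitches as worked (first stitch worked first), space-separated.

Row 6: chart row 2, WS - tiled (columns 1-10): x p p p p x x x p p; work from column 10 back to 1 with k<->p swapped.
Row 7: chart row 1, RS - tile across columns 1-10 and work as-is.
Row 8: chart row 2, WS - tiled (columns 1-10): x p p p p x x x p p; work from column 10 back to 1 with k<->p swapped.

== ROWS AS WORKED ==
k k x x x k k k k x
k p k p k k k k p k
k k x x x k k k k x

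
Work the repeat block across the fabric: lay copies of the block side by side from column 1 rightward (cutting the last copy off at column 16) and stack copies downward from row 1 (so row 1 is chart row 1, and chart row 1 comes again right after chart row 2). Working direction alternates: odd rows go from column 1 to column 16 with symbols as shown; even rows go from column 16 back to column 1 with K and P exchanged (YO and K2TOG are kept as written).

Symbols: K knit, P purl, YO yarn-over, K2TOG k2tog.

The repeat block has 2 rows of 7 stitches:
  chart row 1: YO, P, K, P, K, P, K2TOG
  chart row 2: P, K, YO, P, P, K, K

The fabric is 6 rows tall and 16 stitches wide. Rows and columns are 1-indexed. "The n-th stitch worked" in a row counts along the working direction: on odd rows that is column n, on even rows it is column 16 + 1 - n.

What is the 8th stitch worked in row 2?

== STITCH ==
P

Derivation:
Row 2: (2-1) mod 2 = 1, so use chart row 2. Even row -> WS.
Chart row 2 tiled across columns 1-16: P K YO P P K K P K YO P P K K P K
WS: work from column 16 back to column 1 (reverse the tiled row), swapping K<->P (YO and K2TOG unchanged).
Row 2 as worked: P K P P K K YO P K P P K K YO P K
Stitch 8 in working order -> P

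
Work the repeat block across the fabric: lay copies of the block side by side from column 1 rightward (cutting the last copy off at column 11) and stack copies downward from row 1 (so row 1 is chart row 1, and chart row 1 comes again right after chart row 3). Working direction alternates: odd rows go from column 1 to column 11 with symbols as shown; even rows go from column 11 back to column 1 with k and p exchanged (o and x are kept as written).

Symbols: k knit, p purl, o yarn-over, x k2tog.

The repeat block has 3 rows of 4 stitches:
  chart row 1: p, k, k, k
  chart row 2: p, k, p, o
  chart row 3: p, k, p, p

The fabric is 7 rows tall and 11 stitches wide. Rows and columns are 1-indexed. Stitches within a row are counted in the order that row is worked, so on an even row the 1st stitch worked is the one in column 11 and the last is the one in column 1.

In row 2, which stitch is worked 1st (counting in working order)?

Result:
k

Derivation:
Row 2 uses chart row ((2-1) mod 3)+1 = 2. Row 2 is even, so WS.
Chart row 2 tiled across columns 1-11: p k p o p k p o p k p
Wrong side: read the tiled row from column 11 down to 1 and exchange k with p (leave o, x).
Row 2 as worked: k p k o k p k o k p k
The 1st stitch worked is k.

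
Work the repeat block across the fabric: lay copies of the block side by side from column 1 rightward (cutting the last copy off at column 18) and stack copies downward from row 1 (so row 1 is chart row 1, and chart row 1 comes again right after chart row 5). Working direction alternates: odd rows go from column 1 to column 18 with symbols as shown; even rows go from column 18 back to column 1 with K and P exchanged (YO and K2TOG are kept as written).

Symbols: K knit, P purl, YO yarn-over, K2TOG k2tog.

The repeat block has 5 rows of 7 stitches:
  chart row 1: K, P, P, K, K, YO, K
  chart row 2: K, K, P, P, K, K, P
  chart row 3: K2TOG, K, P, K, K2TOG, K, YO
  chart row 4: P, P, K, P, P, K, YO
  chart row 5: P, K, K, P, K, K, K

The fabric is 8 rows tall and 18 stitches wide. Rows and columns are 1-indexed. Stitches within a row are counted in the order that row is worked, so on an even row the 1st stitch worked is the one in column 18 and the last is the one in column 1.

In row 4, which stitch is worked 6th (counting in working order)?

Row 4 uses chart row ((4-1) mod 5)+1 = 4. Row 4 is even, so WS.
Chart row 4 tiled across columns 1-18: P P K P P K YO P P K P P K YO P P K P
WS row: flip the tiled sequence (start at column 18) and apply K<->P; YO and K2TOG stay.
Row 4 as worked: K P K K YO P K K P K K YO P K K P K K
Stitch 6 in working order -> P

Stitch:
P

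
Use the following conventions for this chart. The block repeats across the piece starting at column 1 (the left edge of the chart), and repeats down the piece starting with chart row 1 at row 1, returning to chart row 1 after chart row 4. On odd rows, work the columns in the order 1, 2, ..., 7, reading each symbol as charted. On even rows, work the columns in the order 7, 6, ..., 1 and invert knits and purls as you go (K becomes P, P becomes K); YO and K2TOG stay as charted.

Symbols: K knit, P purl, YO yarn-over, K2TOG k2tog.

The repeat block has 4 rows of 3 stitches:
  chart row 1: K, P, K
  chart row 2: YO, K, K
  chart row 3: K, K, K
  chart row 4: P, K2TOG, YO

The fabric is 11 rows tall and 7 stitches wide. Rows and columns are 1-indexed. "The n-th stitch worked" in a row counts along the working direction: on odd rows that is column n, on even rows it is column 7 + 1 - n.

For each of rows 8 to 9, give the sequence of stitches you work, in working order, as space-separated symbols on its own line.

Result:
K YO K2TOG K YO K2TOG K
K P K K P K K

Derivation:
Row 8: chart row 4, WS - tiled (columns 1-7): P K2TOG YO P K2TOG YO P; work from column 7 back to 1 with K<->P swapped.
Row 9: chart row 1, RS - tile across columns 1-7 and work as-is.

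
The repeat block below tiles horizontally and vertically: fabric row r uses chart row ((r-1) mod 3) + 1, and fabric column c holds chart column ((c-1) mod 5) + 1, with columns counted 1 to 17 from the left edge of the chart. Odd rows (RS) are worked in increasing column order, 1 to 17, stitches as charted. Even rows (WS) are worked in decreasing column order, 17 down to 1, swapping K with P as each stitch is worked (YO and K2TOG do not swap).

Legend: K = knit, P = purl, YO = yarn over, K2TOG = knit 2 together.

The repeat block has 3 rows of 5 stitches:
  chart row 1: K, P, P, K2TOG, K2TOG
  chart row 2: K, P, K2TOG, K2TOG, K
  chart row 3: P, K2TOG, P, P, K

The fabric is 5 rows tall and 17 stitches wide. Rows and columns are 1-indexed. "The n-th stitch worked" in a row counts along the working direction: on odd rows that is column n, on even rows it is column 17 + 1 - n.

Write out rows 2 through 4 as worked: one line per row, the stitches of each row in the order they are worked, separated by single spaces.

== ROWS AS WORKED ==
K P P K2TOG K2TOG K P P K2TOG K2TOG K P P K2TOG K2TOG K P
P K2TOG P P K P K2TOG P P K P K2TOG P P K P K2TOG
K P K2TOG K2TOG K K P K2TOG K2TOG K K P K2TOG K2TOG K K P

Derivation:
Row 2: chart row 2, WS - tiled (columns 1-17): K P K2TOG K2TOG K K P K2TOG K2TOG K K P K2TOG K2TOG K K P; work from column 17 back to 1 with K<->P swapped.
Row 3: chart row 3, RS - tile across columns 1-17 and work as-is.
Row 4: chart row 1, WS - tiled (columns 1-17): K P P K2TOG K2TOG K P P K2TOG K2TOG K P P K2TOG K2TOG K P; work from column 17 back to 1 with K<->P swapped.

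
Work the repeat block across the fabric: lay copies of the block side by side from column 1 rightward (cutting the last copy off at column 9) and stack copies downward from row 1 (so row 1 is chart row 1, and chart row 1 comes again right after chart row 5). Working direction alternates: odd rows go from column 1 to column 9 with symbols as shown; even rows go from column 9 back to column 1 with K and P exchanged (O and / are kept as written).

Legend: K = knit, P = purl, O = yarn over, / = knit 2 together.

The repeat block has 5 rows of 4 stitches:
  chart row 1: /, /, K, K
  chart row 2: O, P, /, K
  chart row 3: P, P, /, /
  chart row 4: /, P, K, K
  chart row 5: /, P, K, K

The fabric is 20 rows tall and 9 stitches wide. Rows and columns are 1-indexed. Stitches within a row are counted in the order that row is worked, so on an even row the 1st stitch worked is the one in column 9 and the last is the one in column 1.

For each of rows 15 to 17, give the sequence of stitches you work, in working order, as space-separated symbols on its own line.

Result:
/ P K K / P K K /
/ P P / / P P / /
O P / K O P / K O

Derivation:
Row 15: chart row 5, RS - tile across columns 1-9 and work as-is.
Row 16: chart row 1, WS - tiled (columns 1-9): / / K K / / K K /; work from column 9 back to 1 with K<->P swapped.
Row 17: chart row 2, RS - tile across columns 1-9 and work as-is.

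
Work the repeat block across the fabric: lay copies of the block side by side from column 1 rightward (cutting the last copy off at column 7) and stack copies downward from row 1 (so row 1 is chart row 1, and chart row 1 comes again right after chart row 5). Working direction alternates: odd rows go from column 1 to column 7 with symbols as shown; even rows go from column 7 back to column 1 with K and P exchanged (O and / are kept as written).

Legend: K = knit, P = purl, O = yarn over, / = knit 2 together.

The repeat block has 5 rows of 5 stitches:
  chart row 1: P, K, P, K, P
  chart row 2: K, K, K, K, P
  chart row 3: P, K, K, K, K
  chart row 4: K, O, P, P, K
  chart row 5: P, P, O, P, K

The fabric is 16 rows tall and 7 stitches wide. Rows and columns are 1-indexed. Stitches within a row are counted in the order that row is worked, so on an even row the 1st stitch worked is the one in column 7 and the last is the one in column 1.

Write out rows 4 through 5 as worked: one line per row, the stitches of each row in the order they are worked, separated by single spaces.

Rows as worked:
O P P K K O P
P P O P K P P

Derivation:
Row 4: chart row 4, WS - tiled (columns 1-7): K O P P K K O; work from column 7 back to 1 with K<->P swapped.
Row 5: chart row 5, RS - tile across columns 1-7 and work as-is.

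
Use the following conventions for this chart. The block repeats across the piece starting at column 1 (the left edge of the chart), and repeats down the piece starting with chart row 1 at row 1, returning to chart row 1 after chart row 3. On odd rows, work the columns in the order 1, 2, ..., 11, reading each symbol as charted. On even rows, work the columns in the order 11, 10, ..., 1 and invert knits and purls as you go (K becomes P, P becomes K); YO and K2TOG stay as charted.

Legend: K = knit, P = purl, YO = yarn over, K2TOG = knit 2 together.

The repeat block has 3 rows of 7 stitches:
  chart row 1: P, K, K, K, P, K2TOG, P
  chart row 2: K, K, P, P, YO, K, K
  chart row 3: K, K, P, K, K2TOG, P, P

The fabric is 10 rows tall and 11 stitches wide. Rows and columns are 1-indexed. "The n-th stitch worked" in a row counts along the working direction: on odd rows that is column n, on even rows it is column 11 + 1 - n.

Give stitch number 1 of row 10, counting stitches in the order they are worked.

For row 10: chart row = ((10-1) mod 3) + 1 = 1; this is a WS (even) row.
Chart row 1 tiled across columns 1-11: P K K K P K2TOG P P K K K
WS row: flip the tiled sequence (start at column 11) and apply K<->P; YO and K2TOG stay.
Row 10 as worked: P P P K K K2TOG K P P P K
The 1st stitch worked is P.

Stitch:
P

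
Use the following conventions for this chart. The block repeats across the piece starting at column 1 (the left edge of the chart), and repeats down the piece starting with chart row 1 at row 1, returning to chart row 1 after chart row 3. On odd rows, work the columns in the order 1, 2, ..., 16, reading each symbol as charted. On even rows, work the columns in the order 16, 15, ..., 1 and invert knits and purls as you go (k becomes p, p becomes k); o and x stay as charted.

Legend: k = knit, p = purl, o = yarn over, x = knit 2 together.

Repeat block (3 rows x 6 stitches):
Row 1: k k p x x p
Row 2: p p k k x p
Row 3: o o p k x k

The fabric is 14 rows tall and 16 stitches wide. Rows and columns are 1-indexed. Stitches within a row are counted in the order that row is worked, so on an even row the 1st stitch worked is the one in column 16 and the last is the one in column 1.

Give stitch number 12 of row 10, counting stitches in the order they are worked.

Result:
x

Derivation:
For row 10: chart row = ((10-1) mod 3) + 1 = 1; this is a WS (even) row.
Chart row 1 tiled across columns 1-16: k k p x x p k k p x x p k k p x
WS row: flip the tiled sequence (start at column 16) and apply k<->p; o and x stay.
Row 10 as worked: x k p p k x x k p p k x x k p p
The 12th stitch worked is x.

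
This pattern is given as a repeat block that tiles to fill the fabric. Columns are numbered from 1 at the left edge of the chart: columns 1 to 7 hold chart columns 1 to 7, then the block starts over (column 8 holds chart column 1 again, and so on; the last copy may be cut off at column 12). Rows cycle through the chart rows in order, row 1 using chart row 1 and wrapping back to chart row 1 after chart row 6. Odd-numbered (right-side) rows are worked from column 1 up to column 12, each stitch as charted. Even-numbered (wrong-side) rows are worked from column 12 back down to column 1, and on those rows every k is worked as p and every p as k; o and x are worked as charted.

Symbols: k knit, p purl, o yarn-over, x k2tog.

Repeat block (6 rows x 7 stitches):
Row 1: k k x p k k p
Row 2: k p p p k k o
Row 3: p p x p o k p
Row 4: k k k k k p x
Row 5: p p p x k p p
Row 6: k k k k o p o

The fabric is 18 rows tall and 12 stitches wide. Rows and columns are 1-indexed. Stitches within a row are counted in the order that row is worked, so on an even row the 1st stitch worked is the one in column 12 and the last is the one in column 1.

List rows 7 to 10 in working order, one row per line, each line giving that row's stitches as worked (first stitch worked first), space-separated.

Result:
k k x p k k p k k x p k
p k k k p o p p k k k p
p p x p o k p p p x p o
p p p p p x k p p p p p

Derivation:
Row 7: chart row 1, RS - tile across columns 1-12 and work as-is.
Row 8: chart row 2, WS - tiled (columns 1-12): k p p p k k o k p p p k; work from column 12 back to 1 with k<->p swapped.
Row 9: chart row 3, RS - tile across columns 1-12 and work as-is.
Row 10: chart row 4, WS - tiled (columns 1-12): k k k k k p x k k k k k; work from column 12 back to 1 with k<->p swapped.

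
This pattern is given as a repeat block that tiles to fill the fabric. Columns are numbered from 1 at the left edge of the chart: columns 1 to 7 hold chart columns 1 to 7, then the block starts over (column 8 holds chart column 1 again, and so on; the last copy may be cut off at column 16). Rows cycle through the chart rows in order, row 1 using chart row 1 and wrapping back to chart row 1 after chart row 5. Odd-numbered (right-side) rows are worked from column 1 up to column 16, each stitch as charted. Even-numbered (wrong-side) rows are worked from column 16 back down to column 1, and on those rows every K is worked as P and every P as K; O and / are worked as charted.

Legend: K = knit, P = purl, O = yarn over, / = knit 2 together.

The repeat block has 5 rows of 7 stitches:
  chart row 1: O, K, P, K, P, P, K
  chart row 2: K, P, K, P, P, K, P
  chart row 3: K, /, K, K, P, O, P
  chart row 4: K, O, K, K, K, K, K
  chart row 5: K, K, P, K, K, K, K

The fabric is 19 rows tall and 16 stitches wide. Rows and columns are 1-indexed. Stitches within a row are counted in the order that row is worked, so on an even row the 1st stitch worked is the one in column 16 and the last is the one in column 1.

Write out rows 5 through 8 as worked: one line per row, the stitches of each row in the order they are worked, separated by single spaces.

Result:
K K P K K K K K K P K K K K K K
P O P K K P K P O P K K P K P O
K P K P P K P K P K P P K P K P
/ P K O K P P / P K O K P P / P

Derivation:
Row 5: chart row 5, RS - tile across columns 1-16 and work as-is.
Row 6: chart row 1, WS - tiled (columns 1-16): O K P K P P K O K P K P P K O K; work from column 16 back to 1 with K<->P swapped.
Row 7: chart row 2, RS - tile across columns 1-16 and work as-is.
Row 8: chart row 3, WS - tiled (columns 1-16): K / K K P O P K / K K P O P K /; work from column 16 back to 1 with K<->P swapped.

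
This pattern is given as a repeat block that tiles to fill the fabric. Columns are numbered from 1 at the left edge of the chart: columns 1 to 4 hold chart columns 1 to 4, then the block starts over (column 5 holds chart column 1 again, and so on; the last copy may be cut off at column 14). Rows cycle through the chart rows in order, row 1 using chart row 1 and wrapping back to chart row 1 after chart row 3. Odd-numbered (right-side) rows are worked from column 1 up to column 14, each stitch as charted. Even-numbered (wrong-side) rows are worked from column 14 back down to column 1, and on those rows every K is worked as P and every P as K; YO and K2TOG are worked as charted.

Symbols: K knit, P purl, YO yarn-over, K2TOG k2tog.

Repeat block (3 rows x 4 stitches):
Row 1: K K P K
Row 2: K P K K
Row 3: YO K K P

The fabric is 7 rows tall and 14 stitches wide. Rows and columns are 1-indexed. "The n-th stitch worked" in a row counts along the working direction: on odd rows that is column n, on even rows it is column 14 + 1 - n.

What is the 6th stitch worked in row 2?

For row 2: chart row = ((2-1) mod 3) + 1 = 2; this is a WS (even) row.
Chart row 2 tiled across columns 1-14: K P K K K P K K K P K K K P
Wrong side: read the tiled row from column 14 down to 1 and exchange K with P (leave YO, K2TOG).
Row 2 as worked: K P P P K P P P K P P P K P
Stitch 6 in working order -> P

Result:
P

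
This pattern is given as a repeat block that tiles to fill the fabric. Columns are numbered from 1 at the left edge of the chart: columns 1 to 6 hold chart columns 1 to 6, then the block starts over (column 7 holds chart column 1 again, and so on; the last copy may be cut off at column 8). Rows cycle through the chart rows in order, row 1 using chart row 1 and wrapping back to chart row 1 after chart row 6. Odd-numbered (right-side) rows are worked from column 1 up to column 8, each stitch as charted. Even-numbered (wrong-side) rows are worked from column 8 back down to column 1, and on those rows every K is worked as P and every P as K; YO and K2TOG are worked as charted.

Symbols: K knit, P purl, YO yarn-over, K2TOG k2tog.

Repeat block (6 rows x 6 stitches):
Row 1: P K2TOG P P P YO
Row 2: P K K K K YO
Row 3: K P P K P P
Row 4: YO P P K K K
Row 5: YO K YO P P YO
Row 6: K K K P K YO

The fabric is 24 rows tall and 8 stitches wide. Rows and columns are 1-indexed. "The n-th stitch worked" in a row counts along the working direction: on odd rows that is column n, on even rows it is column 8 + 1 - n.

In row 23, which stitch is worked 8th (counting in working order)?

== STITCH ==
K

Derivation:
Row 23 uses chart row ((23-1) mod 6)+1 = 5. Row 23 is odd, so RS.
Chart row 5 tiled across columns 1-8: YO K YO P P YO YO K
RS: work column 1 to column 8, symbols as charted — the tiled row is the row as worked.
Stitch 8 in working order -> K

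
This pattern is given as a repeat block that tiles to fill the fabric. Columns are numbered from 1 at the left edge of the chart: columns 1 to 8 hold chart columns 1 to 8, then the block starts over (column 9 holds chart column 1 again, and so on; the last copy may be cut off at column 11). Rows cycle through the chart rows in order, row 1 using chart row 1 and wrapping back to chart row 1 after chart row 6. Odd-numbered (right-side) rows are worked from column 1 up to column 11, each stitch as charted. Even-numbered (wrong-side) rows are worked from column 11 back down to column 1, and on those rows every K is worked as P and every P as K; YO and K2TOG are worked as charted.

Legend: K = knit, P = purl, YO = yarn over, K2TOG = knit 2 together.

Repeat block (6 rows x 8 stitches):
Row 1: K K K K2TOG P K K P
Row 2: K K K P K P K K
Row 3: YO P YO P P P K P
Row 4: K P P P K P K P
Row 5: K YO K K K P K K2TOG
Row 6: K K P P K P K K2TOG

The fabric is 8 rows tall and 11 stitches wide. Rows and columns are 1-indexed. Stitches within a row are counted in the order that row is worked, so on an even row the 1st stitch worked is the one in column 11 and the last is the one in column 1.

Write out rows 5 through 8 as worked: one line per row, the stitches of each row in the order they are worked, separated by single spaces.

Row 5: chart row 5, RS - tile across columns 1-11 and work as-is.
Row 6: chart row 6, WS - tiled (columns 1-11): K K P P K P K K2TOG K K P; work from column 11 back to 1 with K<->P swapped.
Row 7: chart row 1, RS - tile across columns 1-11 and work as-is.
Row 8: chart row 2, WS - tiled (columns 1-11): K K K P K P K K K K K; work from column 11 back to 1 with K<->P swapped.

Result:
K YO K K K P K K2TOG K YO K
K P P K2TOG P K P K K P P
K K K K2TOG P K K P K K K
P P P P P K P K P P P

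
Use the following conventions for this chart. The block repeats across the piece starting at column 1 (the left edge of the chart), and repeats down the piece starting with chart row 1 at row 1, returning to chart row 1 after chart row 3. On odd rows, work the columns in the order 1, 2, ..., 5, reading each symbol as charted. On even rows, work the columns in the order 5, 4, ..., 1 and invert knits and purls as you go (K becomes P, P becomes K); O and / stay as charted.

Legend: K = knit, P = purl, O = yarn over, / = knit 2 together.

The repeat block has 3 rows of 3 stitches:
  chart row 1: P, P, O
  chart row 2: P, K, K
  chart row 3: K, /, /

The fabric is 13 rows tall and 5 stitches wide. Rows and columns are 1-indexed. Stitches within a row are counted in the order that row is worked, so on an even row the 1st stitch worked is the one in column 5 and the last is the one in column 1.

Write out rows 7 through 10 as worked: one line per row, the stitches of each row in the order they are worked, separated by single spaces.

Row 7: chart row 1, RS - tile across columns 1-5 and work as-is.
Row 8: chart row 2, WS - tiled (columns 1-5): P K K P K; work from column 5 back to 1 with K<->P swapped.
Row 9: chart row 3, RS - tile across columns 1-5 and work as-is.
Row 10: chart row 1, WS - tiled (columns 1-5): P P O P P; work from column 5 back to 1 with K<->P swapped.

Result:
P P O P P
P K P P K
K / / K /
K K O K K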